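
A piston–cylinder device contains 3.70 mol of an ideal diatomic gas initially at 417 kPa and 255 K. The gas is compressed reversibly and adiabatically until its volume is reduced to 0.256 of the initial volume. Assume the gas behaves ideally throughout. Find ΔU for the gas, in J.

V₁ = nRT₁/P₁ = 3.70×8.314×255/417 = 18.8 L.
Adiabatic: TV^(γ−1) = const ⇒ T₂ = 255×(3.91)^0.400 = 440 K; PV^γ = const ⇒ P₂ = 2810 kPa.
For an ideal gas ΔU = nCvΔT with Cv = (5/2)R = 20.8 J/(mol·K).
ΔU = 3.70×20.8×(440−255) = 14200 J.

14200 J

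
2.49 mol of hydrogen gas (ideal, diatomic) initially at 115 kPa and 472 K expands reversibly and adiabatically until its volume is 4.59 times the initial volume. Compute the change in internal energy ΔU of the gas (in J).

-11100 J

V₁ = nRT₁/P₁ = 2.49×8.314×472/115 = 85.0 L.
Adiabatic: TV^(γ−1) = const ⇒ T₂ = 472×(0.218)^0.400 = 257 K; PV^γ = const ⇒ P₂ = 13.6 kPa.
For an ideal gas ΔU = nCvΔT with Cv = (5/2)R = 20.8 J/(mol·K).
ΔU = 2.49×20.8×(257−472) = -11100 J.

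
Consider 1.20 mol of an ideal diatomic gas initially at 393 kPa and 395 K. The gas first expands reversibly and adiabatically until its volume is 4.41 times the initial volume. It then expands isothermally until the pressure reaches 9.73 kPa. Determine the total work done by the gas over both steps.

7940 J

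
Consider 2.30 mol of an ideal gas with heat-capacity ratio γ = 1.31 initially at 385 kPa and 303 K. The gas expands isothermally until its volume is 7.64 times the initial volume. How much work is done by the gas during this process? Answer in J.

11800 J

V₁ = nRT₁/P₁ = 2.30×8.314×303/385 = 15.0 L.
Isothermal: T stays 303 K; PV = const ⇒ V₂ = 115 L, P₂ = 50.4 kPa.
W = nRT ln(V₂/V₁) = 2.30×8.314×303×ln(7.64) = 11800 J.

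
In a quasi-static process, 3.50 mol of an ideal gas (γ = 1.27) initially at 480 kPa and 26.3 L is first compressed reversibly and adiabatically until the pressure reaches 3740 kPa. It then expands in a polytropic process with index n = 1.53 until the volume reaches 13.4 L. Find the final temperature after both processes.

407 K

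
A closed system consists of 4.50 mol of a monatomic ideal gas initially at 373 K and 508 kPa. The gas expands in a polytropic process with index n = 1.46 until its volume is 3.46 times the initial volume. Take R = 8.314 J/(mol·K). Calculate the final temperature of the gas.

V₁ = nRT₁/P₁ = 4.50×8.314×373/508 = 27.5 L.
Polytropic n=1.46: T₂ = T₁(V₁/V₂)^(n−1) = 373×(0.289)^0.46 = 211 K; P₂ = P₁(V₁/V₂)^n = 82.9 kPa.

211 K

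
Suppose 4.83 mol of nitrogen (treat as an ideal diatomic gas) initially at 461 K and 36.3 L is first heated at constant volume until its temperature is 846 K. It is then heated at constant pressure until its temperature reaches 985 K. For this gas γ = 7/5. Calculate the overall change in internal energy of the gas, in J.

P₁ = nRT₁/V₁ = 4.83×8.314×461/36.3 = 510 kPa.
Step 1 — Isochoric: V stays 36.3 L; P/T = const ⇒ T₂ = 846 K, P₂ = 936 kPa.
W = 0 (no volume change).
ΔU = nCvΔT = 4.83×20.8×(846−461) = 38700 J.
Q = ΔU = 38700 J.
State after step 1: P = 936 kPa, V = 36.3 L, T = 846 K.
Step 2 — Isobaric: P stays 936 kPa; V/T = const ⇒ T₂ = 985 K, V₂ = 42.3 L.
W = PΔV = 936×(42.3−36.3) kPa·L = 5580 J.
ΔU = nCvΔT = 4.83×20.8×(985−846) = 14000 J.
Q = ΔU + W = nCpΔT = 19500 J.
Net over both steps: W = 5580 J, Q = 58200 J, ΔU = 52600 J.

52600 J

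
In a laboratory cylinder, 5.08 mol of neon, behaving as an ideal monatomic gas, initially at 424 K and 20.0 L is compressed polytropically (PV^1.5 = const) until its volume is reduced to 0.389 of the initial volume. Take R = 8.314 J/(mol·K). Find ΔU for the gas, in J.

16200 J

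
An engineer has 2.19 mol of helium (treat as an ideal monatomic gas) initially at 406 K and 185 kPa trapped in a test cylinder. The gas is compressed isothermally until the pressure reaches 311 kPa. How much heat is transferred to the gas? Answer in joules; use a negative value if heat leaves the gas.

V₁ = nRT₁/P₁ = 2.19×8.314×406/185 = 40.0 L.
Isothermal: T stays 406 K; PV = const ⇒ V₂ = 23.8 L, P₂ = 311 kPa.
ΔU = 0 (ideal gas, T constant).
W = nRT ln(V₂/V₁) = 2.19×8.314×406×ln(0.595) = -3840 J.
Q = ΔU + W = -3840 J.

-3840 J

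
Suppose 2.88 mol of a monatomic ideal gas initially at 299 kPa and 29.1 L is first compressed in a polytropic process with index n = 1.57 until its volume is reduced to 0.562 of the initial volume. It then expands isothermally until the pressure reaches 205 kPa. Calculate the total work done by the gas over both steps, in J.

9560 J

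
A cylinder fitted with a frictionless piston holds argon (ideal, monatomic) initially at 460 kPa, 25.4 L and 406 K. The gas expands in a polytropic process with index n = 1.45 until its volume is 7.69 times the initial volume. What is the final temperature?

162 K

Polytropic n=1.45: T₂ = T₁(V₁/V₂)^(n−1) = 406×(0.130)^0.45 = 162 K; P₂ = P₁(V₁/V₂)^n = 23.9 kPa.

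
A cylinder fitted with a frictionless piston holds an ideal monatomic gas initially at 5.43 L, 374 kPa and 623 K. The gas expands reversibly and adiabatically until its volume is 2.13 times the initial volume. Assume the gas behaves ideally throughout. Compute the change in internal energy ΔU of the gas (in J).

n = P₁V₁/(RT₁) = 374×5.43/(8.314×623) = 0.392 mol.
Adiabatic: TV^(γ−1) = const ⇒ T₂ = 623×(0.469)^0.667 = 376 K; PV^γ = const ⇒ P₂ = 106 kPa.
For an ideal gas ΔU = nCvΔT with Cv = (3/2)R = 12.5 J/(mol·K).
ΔU = 0.392×12.5×(376−623) = -1210 J.

-1210 J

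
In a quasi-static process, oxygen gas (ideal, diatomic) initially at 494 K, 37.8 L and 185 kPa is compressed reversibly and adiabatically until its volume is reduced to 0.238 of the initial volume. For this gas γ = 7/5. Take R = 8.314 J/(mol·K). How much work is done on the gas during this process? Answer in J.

n = P₁V₁/(RT₁) = 185×37.8/(8.314×494) = 1.70 mol.
Adiabatic: TV^(γ−1) = const ⇒ T₂ = 494×(4.20)^0.400 = 877 K; PV^γ = const ⇒ P₂ = 1380 kPa.
ΔU = nCvΔT = 1.70×20.8×(877−494) = 13600 J.
Q = 0 for an adiabatic process, so W = −ΔU = -13600 J.
Work done on the gas = −W_by = 13600 J.

13600 J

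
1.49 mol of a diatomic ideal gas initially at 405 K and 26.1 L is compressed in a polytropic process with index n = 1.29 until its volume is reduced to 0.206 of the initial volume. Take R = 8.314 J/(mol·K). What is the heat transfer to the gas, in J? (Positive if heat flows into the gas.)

P₁ = nRT₁/V₁ = 1.49×8.314×405/26.1 = 192 kPa.
Polytropic n=1.29: T₂ = T₁(V₁/V₂)^(n−1) = 405×(4.85)^0.29 = 640 K; P₂ = P₁(V₁/V₂)^n = 1480 kPa.
W = (P₁V₁−P₂V₂)/(n−1) = (192×26.1−1480×5.38)/0.29 = -10100 J.
ΔU = nCvΔT = 1.49×20.8×(640−405) = 7290 J.
Q = ΔU + W = -2760 J.

-2760 J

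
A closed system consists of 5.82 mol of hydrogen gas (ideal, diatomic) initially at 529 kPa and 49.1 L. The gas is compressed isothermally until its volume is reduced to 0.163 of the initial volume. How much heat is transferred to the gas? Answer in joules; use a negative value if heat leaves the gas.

T₁ = P₁V₁/(nR) = 529×49.1/(5.82×8.314) = 537 K.
Isothermal: T stays 537 K; PV = const ⇒ V₂ = 8.00 L, P₂ = 3250 kPa.
ΔU = 0 (ideal gas, T constant).
W = nRT ln(V₂/V₁) = 5.82×8.314×537×ln(0.163) = -47100 J.
Q = ΔU + W = -47100 J.

-47100 J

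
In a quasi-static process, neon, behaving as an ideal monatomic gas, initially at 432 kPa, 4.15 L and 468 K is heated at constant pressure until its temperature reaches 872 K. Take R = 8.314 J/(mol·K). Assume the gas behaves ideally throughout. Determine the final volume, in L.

7.73 L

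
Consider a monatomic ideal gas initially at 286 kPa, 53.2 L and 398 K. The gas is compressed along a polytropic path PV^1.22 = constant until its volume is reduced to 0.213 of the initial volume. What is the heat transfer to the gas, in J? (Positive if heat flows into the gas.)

-18800 J

n = P₁V₁/(RT₁) = 286×53.2/(8.314×398) = 4.60 mol.
Polytropic n=1.22: T₂ = T₁(V₁/V₂)^(n−1) = 398×(4.69)^0.22 = 559 K; P₂ = P₁(V₁/V₂)^n = 1890 kPa.
W = (P₁V₁−P₂V₂)/(n−1) = (286×53.2−1890×11.3)/0.22 = -28000 J.
ΔU = nCvΔT = 4.60×12.5×(559−398) = 9250 J.
Q = ΔU + W = -18800 J.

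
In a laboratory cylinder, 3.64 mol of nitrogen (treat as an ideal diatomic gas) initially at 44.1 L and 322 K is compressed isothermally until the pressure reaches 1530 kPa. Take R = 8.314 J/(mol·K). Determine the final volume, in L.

P₁ = nRT₁/V₁ = 3.64×8.314×322/44.1 = 221 kPa.
Isothermal: T stays 322 K; PV = const ⇒ V₂ = 6.37 L, P₂ = 1530 kPa.

6.37 L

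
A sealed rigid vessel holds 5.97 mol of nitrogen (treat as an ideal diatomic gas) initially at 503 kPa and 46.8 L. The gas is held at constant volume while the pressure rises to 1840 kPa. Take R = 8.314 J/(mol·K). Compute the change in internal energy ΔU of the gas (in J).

T₁ = P₁V₁/(nR) = 503×46.8/(5.97×8.314) = 474 K.
Isochoric: V stays 46.8 L; P/T = const ⇒ T₂ = 1730 K, P₂ = 1840 kPa.
For an ideal gas ΔU = nCvΔT with Cv = (5/2)R = 20.8 J/(mol·K).
ΔU = 5.97×20.8×(1730−474) = 156000 J.

156000 J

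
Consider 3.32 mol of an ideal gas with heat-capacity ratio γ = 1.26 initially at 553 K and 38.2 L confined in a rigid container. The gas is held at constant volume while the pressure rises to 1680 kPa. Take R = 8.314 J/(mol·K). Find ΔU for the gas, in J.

P₁ = nRT₁/V₁ = 3.32×8.314×553/38.2 = 400 kPa.
Isochoric: V stays 38.2 L; P/T = const ⇒ T₂ = 2330 K, P₂ = 1680 kPa.
For an ideal gas ΔU = nCvΔT with Cv = R/(γ−1) = 32.0 J/(mol·K).
ΔU = 3.32×32.0×(2330−553) = 188000 J.

188000 J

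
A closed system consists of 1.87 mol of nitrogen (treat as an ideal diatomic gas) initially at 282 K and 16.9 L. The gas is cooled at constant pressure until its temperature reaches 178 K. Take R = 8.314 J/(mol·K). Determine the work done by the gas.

-1620 J

P₁ = nRT₁/V₁ = 1.87×8.314×282/16.9 = 259 kPa.
Isobaric: P stays 259 kPa; V/T = const ⇒ T₂ = 178 K, V₂ = 10.7 L.
W = PΔV = 259×(10.7−16.9) kPa·L = -1620 J.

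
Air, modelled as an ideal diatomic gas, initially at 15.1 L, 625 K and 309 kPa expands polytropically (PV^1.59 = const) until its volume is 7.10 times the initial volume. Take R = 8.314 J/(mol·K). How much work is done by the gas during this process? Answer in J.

5420 J

n = P₁V₁/(RT₁) = 309×15.1/(8.314×625) = 0.898 mol.
Polytropic n=1.59: T₂ = T₁(V₁/V₂)^(n−1) = 625×(0.141)^0.59 = 197 K; P₂ = P₁(V₁/V₂)^n = 13.7 kPa.
W = (P₁V₁−P₂V₂)/(n−1) = (309×15.1−13.7×107)/0.59 = 5420 J.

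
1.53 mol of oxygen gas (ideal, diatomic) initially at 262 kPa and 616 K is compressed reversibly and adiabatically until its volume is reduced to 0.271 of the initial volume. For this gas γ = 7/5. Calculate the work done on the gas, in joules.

13400 J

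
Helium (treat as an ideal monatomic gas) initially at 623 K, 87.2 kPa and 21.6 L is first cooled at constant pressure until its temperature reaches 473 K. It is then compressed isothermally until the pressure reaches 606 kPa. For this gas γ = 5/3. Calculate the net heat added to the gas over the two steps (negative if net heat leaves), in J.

-3910 J

n = P₁V₁/(RT₁) = 87.2×21.6/(8.314×623) = 0.364 mol.
Step 1 — Isobaric: P stays 87.2 kPa; V/T = const ⇒ T₂ = 473 K, V₂ = 16.4 L.
W = PΔV = 87.2×(16.4−21.6) kPa·L = -453 J.
ΔU = nCvΔT = 0.364×12.5×(473−623) = -680 J.
Q = ΔU + W = nCpΔT = -1130 J.
State after step 1: P = 87.2 kPa, V = 16.4 L, T = 473 K.
Step 2 — Isothermal: T stays 473 K; PV = const ⇒ V₂ = 2.36 L, P₂ = 606 kPa.
ΔU = 0 (ideal gas, T constant).
W = nRT ln(V₂/V₁) = 0.364×8.314×473×ln(0.144) = -2770 J.
Q = ΔU + W = -2770 J.
Net over both steps: W = -3230 J, Q = -3910 J, ΔU = -680 J.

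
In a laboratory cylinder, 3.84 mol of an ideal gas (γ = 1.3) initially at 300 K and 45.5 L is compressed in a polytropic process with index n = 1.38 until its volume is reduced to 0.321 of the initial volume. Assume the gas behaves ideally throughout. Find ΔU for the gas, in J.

P₁ = nRT₁/V₁ = 3.84×8.314×300/45.5 = 210 kPa.
Polytropic n=1.38: T₂ = T₁(V₁/V₂)^(n−1) = 300×(3.12)^0.38 = 462 K; P₂ = P₁(V₁/V₂)^n = 1010 kPa.
For an ideal gas ΔU = nCvΔT with Cv = R/(γ−1) = 27.7 J/(mol·K).
ΔU = 3.84×27.7×(462−300) = 17200 J.

17200 J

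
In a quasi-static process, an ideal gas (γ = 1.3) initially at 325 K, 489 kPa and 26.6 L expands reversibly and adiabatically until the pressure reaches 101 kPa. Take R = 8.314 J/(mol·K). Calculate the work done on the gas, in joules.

-13200 J

n = P₁V₁/(RT₁) = 489×26.6/(8.314×325) = 4.81 mol.
Adiabatic: T₂/T₁ = (P₂/P₁)^((γ−1)/γ) ⇒ T₂ = 325×(0.207)^0.231 = 226 K; V₂ = 89.5 L.
ΔU = nCvΔT = 4.81×27.7×(226−325) = -13200 J.
Q = 0 for an adiabatic process, so W = −ΔU = 13200 J.
Work done on the gas = −W_by = -13200 J.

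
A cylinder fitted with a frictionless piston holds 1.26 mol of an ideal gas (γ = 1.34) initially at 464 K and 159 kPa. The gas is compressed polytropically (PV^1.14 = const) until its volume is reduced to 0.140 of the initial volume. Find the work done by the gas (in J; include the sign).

V₁ = nRT₁/P₁ = 1.26×8.314×464/159 = 30.6 L.
Polytropic n=1.14: T₂ = T₁(V₁/V₂)^(n−1) = 464×(7.14)^0.14 = 611 K; P₂ = P₁(V₁/V₂)^n = 1500 kPa.
W = (P₁V₁−P₂V₂)/(n−1) = (159×30.6−1500×4.28)/0.14 = -11000 J.

-11000 J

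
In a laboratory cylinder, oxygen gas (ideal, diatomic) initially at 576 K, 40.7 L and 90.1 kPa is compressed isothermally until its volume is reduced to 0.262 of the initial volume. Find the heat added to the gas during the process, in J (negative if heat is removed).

n = P₁V₁/(RT₁) = 90.1×40.7/(8.314×576) = 0.766 mol.
Isothermal: T stays 576 K; PV = const ⇒ V₂ = 10.7 L, P₂ = 344 kPa.
ΔU = 0 (ideal gas, T constant).
W = nRT ln(V₂/V₁) = 0.766×8.314×576×ln(0.262) = -4910 J.
Q = ΔU + W = -4910 J.

-4910 J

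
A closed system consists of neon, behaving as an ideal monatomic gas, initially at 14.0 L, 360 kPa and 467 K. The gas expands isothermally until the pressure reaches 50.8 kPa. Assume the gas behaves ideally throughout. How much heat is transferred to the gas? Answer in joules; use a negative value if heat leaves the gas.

n = P₁V₁/(RT₁) = 360×14.0/(8.314×467) = 1.30 mol.
Isothermal: T stays 467 K; PV = const ⇒ V₂ = 99.2 L, P₂ = 50.8 kPa.
ΔU = 0 (ideal gas, T constant).
W = nRT ln(V₂/V₁) = 1.30×8.314×467×ln(7.09) = 9870 J.
Q = ΔU + W = 9870 J.

9870 J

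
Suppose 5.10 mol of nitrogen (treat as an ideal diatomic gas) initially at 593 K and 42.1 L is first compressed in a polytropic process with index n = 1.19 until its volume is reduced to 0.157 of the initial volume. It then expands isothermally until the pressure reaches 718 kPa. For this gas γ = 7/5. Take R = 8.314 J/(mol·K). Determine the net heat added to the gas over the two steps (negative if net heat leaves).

42900 J

P₁ = nRT₁/V₁ = 5.10×8.314×593/42.1 = 597 kPa.
Step 1 — Polytropic n=1.19: T₂ = T₁(V₁/V₂)^(n−1) = 593×(6.37)^0.19 = 843 K; P₂ = P₁(V₁/V₂)^n = 5410 kPa.
W = (P₁V₁−P₂V₂)/(n−1) = (597×42.1−5410×6.61)/0.19 = -55800 J.
ΔU = nCvΔT = 5.10×20.8×(843−593) = 26500 J.
Q = ΔU + W = -29300 J.
State after step 1: P = 5410 kPa, V = 6.61 L, T = 843 K.
Step 2 — Isothermal: T stays 843 K; PV = const ⇒ V₂ = 49.8 L, P₂ = 718 kPa.
ΔU = 0 (ideal gas, T constant).
W = nRT ln(V₂/V₁) = 5.10×8.314×843×ln(7.53) = 72200 J.
Q = ΔU + W = 72200 J.
Net over both steps: W = 16400 J, Q = 42900 J, ΔU = 26500 J.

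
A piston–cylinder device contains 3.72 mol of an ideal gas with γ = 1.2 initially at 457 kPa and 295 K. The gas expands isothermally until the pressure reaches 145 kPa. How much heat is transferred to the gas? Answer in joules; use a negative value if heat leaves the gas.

V₁ = nRT₁/P₁ = 3.72×8.314×295/457 = 20.0 L.
Isothermal: T stays 295 K; PV = const ⇒ V₂ = 62.9 L, P₂ = 145 kPa.
ΔU = 0 (ideal gas, T constant).
W = nRT ln(V₂/V₁) = 3.72×8.314×295×ln(3.15) = 10500 J.
Q = ΔU + W = 10500 J.

10500 J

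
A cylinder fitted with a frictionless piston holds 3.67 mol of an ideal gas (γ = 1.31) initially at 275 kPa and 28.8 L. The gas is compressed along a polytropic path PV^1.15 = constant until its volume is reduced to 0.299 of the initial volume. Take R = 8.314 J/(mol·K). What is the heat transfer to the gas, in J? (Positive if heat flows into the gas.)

-5410 J

T₁ = P₁V₁/(nR) = 275×28.8/(3.67×8.314) = 260 K.
Polytropic n=1.15: T₂ = T₁(V₁/V₂)^(n−1) = 260×(3.34)^0.15 = 311 K; P₂ = P₁(V₁/V₂)^n = 1100 kPa.
W = (P₁V₁−P₂V₂)/(n−1) = (275×28.8−1100×8.61)/0.15 = -10500 J.
ΔU = nCvΔT = 3.67×26.8×(311−260) = 5070 J.
Q = ΔU + W = -5410 J.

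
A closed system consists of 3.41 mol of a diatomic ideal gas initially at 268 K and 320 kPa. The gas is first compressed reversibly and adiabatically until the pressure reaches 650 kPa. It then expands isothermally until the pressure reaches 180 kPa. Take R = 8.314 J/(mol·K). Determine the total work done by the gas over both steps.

7680 J

V₁ = nRT₁/P₁ = 3.41×8.314×268/320 = 23.7 L.
Step 1 — Adiabatic: T₂/T₁ = (P₂/P₁)^((γ−1)/γ) ⇒ T₂ = 268×(2.03)^0.286 = 328 K; V₂ = 14.3 L.
ΔU = nCvΔT = 3.41×20.8×(328−268) = 4260 J.
Q = 0 for an adiabatic process, so W = −ΔU = -4260 J.
State after step 1: P = 650 kPa, V = 14.3 L, T = 328 K.
Step 2 — Isothermal: T stays 328 K; PV = const ⇒ V₂ = 51.7 L, P₂ = 180 kPa.
ΔU = 0 (ideal gas, T constant).
W = nRT ln(V₂/V₁) = 3.41×8.314×328×ln(3.61) = 11900 J.
Q = ΔU + W = 11900 J.
Net over both steps: W = 7680 J, Q = 11900 J, ΔU = 4260 J.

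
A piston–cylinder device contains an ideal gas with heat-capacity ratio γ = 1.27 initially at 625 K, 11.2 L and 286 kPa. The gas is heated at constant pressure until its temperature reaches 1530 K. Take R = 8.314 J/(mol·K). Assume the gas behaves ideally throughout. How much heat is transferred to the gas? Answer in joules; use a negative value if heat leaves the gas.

n = P₁V₁/(RT₁) = 286×11.2/(8.314×625) = 0.616 mol.
Isobaric: P stays 286 kPa; V/T = const ⇒ T₂ = 1530 K, V₂ = 27.4 L.
W = PΔV = 286×(27.4−11.2) kPa·L = 4640 J.
ΔU = nCvΔT = 0.616×30.8×(1530−625) = 17200 J.
Q = ΔU + W = nCpΔT = 21800 J.

21800 J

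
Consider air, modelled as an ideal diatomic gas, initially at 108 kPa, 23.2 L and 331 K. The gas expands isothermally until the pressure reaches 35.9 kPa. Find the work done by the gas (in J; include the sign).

2760 J

n = P₁V₁/(RT₁) = 108×23.2/(8.314×331) = 0.910 mol.
Isothermal: T stays 331 K; PV = const ⇒ V₂ = 69.8 L, P₂ = 35.9 kPa.
W = nRT ln(V₂/V₁) = 0.910×8.314×331×ln(3.01) = 2760 J.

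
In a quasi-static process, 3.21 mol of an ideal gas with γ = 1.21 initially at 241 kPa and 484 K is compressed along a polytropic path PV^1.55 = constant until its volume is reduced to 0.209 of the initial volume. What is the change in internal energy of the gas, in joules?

84000 J

V₁ = nRT₁/P₁ = 3.21×8.314×484/241 = 53.6 L.
Polytropic n=1.55: T₂ = T₁(V₁/V₂)^(n−1) = 484×(4.78)^0.55 = 1140 K; P₂ = P₁(V₁/V₂)^n = 2730 kPa.
For an ideal gas ΔU = nCvΔT with Cv = R/(γ−1) = 39.6 J/(mol·K).
ΔU = 3.21×39.6×(1140−484) = 84000 J.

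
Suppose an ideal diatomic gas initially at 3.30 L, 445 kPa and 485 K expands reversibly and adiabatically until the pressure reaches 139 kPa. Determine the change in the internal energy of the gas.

-1040 J

n = P₁V₁/(RT₁) = 445×3.30/(8.314×485) = 0.364 mol.
Adiabatic: T₂/T₁ = (P₂/P₁)^((γ−1)/γ) ⇒ T₂ = 485×(0.312)^0.286 = 348 K; V₂ = 7.58 L.
For an ideal gas ΔU = nCvΔT with Cv = (5/2)R = 20.8 J/(mol·K).
ΔU = 0.364×20.8×(348−485) = -1040 J.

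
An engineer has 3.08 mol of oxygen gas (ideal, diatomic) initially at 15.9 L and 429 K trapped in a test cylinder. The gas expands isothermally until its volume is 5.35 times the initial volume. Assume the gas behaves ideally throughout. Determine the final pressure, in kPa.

129 kPa

P₁ = nRT₁/V₁ = 3.08×8.314×429/15.9 = 691 kPa.
Isothermal: T stays 429 K; PV = const ⇒ V₂ = 85.1 L, P₂ = 129 kPa.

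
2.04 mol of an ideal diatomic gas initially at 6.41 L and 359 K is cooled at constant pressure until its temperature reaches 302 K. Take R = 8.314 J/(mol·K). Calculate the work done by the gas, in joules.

P₁ = nRT₁/V₁ = 2.04×8.314×359/6.41 = 950 kPa.
Isobaric: P stays 950 kPa; V/T = const ⇒ T₂ = 302 K, V₂ = 5.39 L.
W = PΔV = 950×(5.39−6.41) kPa·L = -967 J.

-967 J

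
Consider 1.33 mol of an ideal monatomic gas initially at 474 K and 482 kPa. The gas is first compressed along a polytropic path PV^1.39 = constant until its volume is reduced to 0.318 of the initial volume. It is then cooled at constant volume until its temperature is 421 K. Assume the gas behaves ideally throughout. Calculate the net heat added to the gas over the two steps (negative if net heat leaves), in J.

-8450 J

V₁ = nRT₁/P₁ = 1.33×8.314×474/482 = 10.9 L.
Step 1 — Polytropic n=1.39: T₂ = T₁(V₁/V₂)^(n−1) = 474×(3.14)^0.39 = 741 K; P₂ = P₁(V₁/V₂)^n = 2370 kPa.
W = (P₁V₁−P₂V₂)/(n−1) = (482×10.9−2370×3.46)/0.39 = -7570 J.
ΔU = nCvΔT = 1.33×12.5×(741−474) = 4430 J.
Q = ΔU + W = -3140 J.
State after step 1: P = 2370 kPa, V = 3.46 L, T = 741 K.
Step 2 — Isochoric: V stays 3.46 L; P/T = const ⇒ T₂ = 421 K, P₂ = 1350 kPa.
W = 0 (no volume change).
ΔU = nCvΔT = 1.33×12.5×(421−741) = -5310 J.
Q = ΔU = -5310 J.
Net over both steps: W = -7570 J, Q = -8450 J, ΔU = -879 J.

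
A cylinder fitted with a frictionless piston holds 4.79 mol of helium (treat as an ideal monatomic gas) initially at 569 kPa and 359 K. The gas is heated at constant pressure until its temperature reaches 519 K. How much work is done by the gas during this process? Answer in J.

V₁ = nRT₁/P₁ = 4.79×8.314×359/569 = 25.1 L.
Isobaric: P stays 569 kPa; V/T = const ⇒ T₂ = 519 K, V₂ = 36.3 L.
W = PΔV = 569×(36.3−25.1) kPa·L = 6370 J.

6370 J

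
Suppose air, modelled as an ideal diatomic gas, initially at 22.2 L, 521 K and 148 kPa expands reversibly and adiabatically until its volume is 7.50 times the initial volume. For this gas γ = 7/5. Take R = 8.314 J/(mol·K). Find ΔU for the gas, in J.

n = P₁V₁/(RT₁) = 148×22.2/(8.314×521) = 0.759 mol.
Adiabatic: TV^(γ−1) = const ⇒ T₂ = 521×(0.133)^0.400 = 233 K; PV^γ = const ⇒ P₂ = 8.81 kPa.
For an ideal gas ΔU = nCvΔT with Cv = (5/2)R = 20.8 J/(mol·K).
ΔU = 0.759×20.8×(233−521) = -4550 J.

-4550 J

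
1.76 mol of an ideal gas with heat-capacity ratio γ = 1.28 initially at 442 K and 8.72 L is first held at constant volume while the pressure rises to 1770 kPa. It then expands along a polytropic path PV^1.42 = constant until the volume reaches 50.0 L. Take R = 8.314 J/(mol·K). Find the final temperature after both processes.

507 K

P₁ = nRT₁/V₁ = 1.76×8.314×442/8.72 = 742 kPa.
Step 1 — Isochoric: V stays 8.72 L; P/T = const ⇒ T₂ = 1050 K, P₂ = 1770 kPa.
W = 0 (no volume change).
ΔU = nCvΔT = 1.76×29.7×(1050−442) = 32000 J.
Q = ΔU = 32000 J.
State after step 1: P = 1770 kPa, V = 8.72 L, T = 1050 K.
Step 2 — Polytropic n=1.42: T₂ = T₁(V₁/V₂)^(n−1) = 1050×(0.174)^0.42 = 507 K; P₂ = P₁(V₁/V₂)^n = 148 kPa.
W = (P₁V₁−P₂V₂)/(n−1) = (1770×8.72−148×50.0)/0.42 = 19100 J.
ΔU = nCvΔT = 1.76×29.7×(507−1050) = -28700 J.
Q = ΔU + W = -9550 J.
Net over both steps: W = 19100 J, Q = 22500 J, ΔU = 3370 J.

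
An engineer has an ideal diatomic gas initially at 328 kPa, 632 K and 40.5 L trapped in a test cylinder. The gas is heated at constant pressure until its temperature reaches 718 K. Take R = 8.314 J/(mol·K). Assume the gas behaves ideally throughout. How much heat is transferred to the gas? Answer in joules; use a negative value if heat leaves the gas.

6330 J

n = P₁V₁/(RT₁) = 328×40.5/(8.314×632) = 2.53 mol.
Isobaric: P stays 328 kPa; V/T = const ⇒ T₂ = 718 K, V₂ = 46.0 L.
W = PΔV = 328×(46.0−40.5) kPa·L = 1810 J.
ΔU = nCvΔT = 2.53×20.8×(718−632) = 4520 J.
Q = ΔU + W = nCpΔT = 6330 J.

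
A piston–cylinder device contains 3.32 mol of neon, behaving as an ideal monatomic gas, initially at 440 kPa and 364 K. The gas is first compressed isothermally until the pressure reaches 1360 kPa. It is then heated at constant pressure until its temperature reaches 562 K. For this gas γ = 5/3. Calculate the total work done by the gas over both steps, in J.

-5870 J

V₁ = nRT₁/P₁ = 3.32×8.314×364/440 = 22.8 L.
Step 1 — Isothermal: T stays 364 K; PV = const ⇒ V₂ = 7.39 L, P₂ = 1360 kPa.
ΔU = 0 (ideal gas, T constant).
W = nRT ln(V₂/V₁) = 3.32×8.314×364×ln(0.324) = -11300 J.
Q = ΔU + W = -11300 J.
State after step 1: P = 1360 kPa, V = 7.39 L, T = 364 K.
Step 2 — Isobaric: P stays 1360 kPa; V/T = const ⇒ T₂ = 562 K, V₂ = 11.4 L.
W = PΔV = 1360×(11.4−7.39) kPa·L = 5470 J.
ΔU = nCvΔT = 3.32×12.5×(562−364) = 8200 J.
Q = ΔU + W = nCpΔT = 13700 J.
Net over both steps: W = -5870 J, Q = 2330 J, ΔU = 8200 J.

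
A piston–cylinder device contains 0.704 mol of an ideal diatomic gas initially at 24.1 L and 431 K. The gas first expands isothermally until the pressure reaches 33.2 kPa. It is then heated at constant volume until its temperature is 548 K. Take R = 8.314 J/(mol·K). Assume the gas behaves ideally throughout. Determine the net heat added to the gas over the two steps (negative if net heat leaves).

4610 J

P₁ = nRT₁/V₁ = 0.704×8.314×431/24.1 = 105 kPa.
Step 1 — Isothermal: T stays 431 K; PV = const ⇒ V₂ = 76.0 L, P₂ = 33.2 kPa.
ΔU = 0 (ideal gas, T constant).
W = nRT ln(V₂/V₁) = 0.704×8.314×431×ln(3.15) = 2900 J.
Q = ΔU + W = 2900 J.
State after step 1: P = 33.2 kPa, V = 76.0 L, T = 431 K.
Step 2 — Isochoric: V stays 76.0 L; P/T = const ⇒ T₂ = 548 K, P₂ = 42.2 kPa.
W = 0 (no volume change).
ΔU = nCvΔT = 0.704×20.8×(548−431) = 1710 J.
Q = ΔU = 1710 J.
Net over both steps: W = 2900 J, Q = 4610 J, ΔU = 1710 J.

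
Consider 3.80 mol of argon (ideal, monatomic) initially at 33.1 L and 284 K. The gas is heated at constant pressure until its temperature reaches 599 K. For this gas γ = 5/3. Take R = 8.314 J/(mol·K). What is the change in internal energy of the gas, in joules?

P₁ = nRT₁/V₁ = 3.80×8.314×284/33.1 = 271 kPa.
Isobaric: P stays 271 kPa; V/T = const ⇒ T₂ = 599 K, V₂ = 69.8 L.
For an ideal gas ΔU = nCvΔT with Cv = (3/2)R = 12.5 J/(mol·K).
ΔU = 3.80×12.5×(599−284) = 14900 J.

14900 J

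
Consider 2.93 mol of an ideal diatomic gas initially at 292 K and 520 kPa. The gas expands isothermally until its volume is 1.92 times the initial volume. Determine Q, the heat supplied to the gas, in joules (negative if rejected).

4640 J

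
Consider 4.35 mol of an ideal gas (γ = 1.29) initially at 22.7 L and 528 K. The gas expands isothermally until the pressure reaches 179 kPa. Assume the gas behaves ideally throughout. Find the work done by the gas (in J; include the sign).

29500 J

P₁ = nRT₁/V₁ = 4.35×8.314×528/22.7 = 841 kPa.
Isothermal: T stays 528 K; PV = const ⇒ V₂ = 107 L, P₂ = 179 kPa.
W = nRT ln(V₂/V₁) = 4.35×8.314×528×ln(4.70) = 29500 J.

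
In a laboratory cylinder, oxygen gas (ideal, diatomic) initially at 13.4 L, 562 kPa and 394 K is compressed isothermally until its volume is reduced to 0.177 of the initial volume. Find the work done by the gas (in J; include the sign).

-13000 J

n = P₁V₁/(RT₁) = 562×13.4/(8.314×394) = 2.30 mol.
Isothermal: T stays 394 K; PV = const ⇒ V₂ = 2.37 L, P₂ = 3180 kPa.
W = nRT ln(V₂/V₁) = 2.30×8.314×394×ln(0.177) = -13000 J.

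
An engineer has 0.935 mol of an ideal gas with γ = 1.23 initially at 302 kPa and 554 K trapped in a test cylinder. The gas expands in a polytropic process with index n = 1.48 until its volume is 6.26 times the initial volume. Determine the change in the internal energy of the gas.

V₁ = nRT₁/P₁ = 0.935×8.314×554/302 = 14.3 L.
Polytropic n=1.48: T₂ = T₁(V₁/V₂)^(n−1) = 554×(0.160)^0.48 = 230 K; P₂ = P₁(V₁/V₂)^n = 20.0 kPa.
For an ideal gas ΔU = nCvΔT with Cv = R/(γ−1) = 36.1 J/(mol·K).
ΔU = 0.935×36.1×(230−554) = -11000 J.

-11000 J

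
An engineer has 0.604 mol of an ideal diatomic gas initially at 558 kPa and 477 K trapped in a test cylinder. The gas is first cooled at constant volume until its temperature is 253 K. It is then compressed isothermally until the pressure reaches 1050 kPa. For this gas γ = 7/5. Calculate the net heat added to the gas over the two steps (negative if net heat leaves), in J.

V₁ = nRT₁/P₁ = 0.604×8.314×477/558 = 4.29 L.
Step 1 — Isochoric: V stays 4.29 L; P/T = const ⇒ T₂ = 253 K, P₂ = 296 kPa.
W = 0 (no volume change).
ΔU = nCvΔT = 0.604×20.8×(253−477) = -2810 J.
Q = ΔU = -2810 J.
State after step 1: P = 296 kPa, V = 4.29 L, T = 253 K.
Step 2 — Isothermal: T stays 253 K; PV = const ⇒ V₂ = 1.21 L, P₂ = 1050 kPa.
ΔU = 0 (ideal gas, T constant).
W = nRT ln(V₂/V₁) = 0.604×8.314×253×ln(0.282) = -1610 J.
Q = ΔU + W = -1610 J.
Net over both steps: W = -1610 J, Q = -4420 J, ΔU = -2810 J.

-4420 J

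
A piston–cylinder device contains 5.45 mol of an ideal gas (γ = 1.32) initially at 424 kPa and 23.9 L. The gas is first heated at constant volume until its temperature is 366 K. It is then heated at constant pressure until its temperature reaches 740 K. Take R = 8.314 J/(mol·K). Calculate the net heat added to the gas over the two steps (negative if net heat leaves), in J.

90100 J

T₁ = P₁V₁/(nR) = 424×23.9/(5.45×8.314) = 224 K.
Step 1 — Isochoric: V stays 23.9 L; P/T = const ⇒ T₂ = 366 K, P₂ = 694 kPa.
W = 0 (no volume change).
ΔU = nCvΔT = 5.45×26.0×(366−224) = 20200 J.
Q = ΔU = 20200 J.
State after step 1: P = 694 kPa, V = 23.9 L, T = 366 K.
Step 2 — Isobaric: P stays 694 kPa; V/T = const ⇒ T₂ = 740 K, V₂ = 48.3 L.
W = PΔV = 694×(48.3−23.9) kPa·L = 16900 J.
ΔU = nCvΔT = 5.45×26.0×(740−366) = 53000 J.
Q = ΔU + W = nCpΔT = 69900 J.
Net over both steps: W = 16900 J, Q = 90100 J, ΔU = 73100 J.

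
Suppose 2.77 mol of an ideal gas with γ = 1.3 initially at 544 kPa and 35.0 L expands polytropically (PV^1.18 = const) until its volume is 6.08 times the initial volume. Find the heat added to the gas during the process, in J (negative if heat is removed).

T₁ = P₁V₁/(nR) = 544×35.0/(2.77×8.314) = 827 K.
Polytropic n=1.18: T₂ = T₁(V₁/V₂)^(n−1) = 827×(0.164)^0.18 = 597 K; P₂ = P₁(V₁/V₂)^n = 64.7 kPa.
W = (P₁V₁−P₂V₂)/(n−1) = (544×35.0−64.7×213)/0.18 = 29300 J.
ΔU = nCvΔT = 2.77×27.7×(597−827) = -17600 J.
Q = ΔU + W = 11700 J.

11700 J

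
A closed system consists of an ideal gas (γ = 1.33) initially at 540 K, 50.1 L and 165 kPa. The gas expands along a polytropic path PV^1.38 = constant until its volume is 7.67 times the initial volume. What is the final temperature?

Polytropic n=1.38: T₂ = T₁(V₁/V₂)^(n−1) = 540×(0.130)^0.38 = 249 K; P₂ = P₁(V₁/V₂)^n = 9.92 kPa.

249 K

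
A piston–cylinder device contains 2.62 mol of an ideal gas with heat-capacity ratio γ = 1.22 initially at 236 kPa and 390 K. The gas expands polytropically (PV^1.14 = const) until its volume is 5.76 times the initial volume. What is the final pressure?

32.1 kPa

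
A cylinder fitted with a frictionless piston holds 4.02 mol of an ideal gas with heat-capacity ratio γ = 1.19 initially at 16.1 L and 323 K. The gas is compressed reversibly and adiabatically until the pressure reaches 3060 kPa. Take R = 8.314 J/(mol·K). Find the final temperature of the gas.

P₁ = nRT₁/V₁ = 4.02×8.314×323/16.1 = 671 kPa.
Adiabatic: T₂/T₁ = (P₂/P₁)^((γ−1)/γ) ⇒ T₂ = 323×(4.56)^0.160 = 412 K; V₂ = 4.50 L.

412 K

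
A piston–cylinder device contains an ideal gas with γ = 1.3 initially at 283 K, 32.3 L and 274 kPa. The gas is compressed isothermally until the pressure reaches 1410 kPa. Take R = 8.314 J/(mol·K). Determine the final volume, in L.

6.28 L

Isothermal: T stays 283 K; PV = const ⇒ V₂ = 6.28 L, P₂ = 1410 kPa.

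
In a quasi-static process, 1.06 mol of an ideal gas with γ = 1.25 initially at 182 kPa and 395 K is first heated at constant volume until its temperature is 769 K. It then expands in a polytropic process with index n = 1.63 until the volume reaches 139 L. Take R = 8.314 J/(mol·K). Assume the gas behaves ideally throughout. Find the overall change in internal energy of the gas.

-6150 J

V₁ = nRT₁/P₁ = 1.06×8.314×395/182 = 19.1 L.
Step 1 — Isochoric: V stays 19.1 L; P/T = const ⇒ T₂ = 769 K, P₂ = 354 kPa.
W = 0 (no volume change).
ΔU = nCvΔT = 1.06×33.3×(769−395) = 13200 J.
Q = ΔU = 13200 J.
State after step 1: P = 354 kPa, V = 19.1 L, T = 769 K.
Step 2 — Polytropic n=1.63: T₂ = T₁(V₁/V₂)^(n−1) = 769×(0.138)^0.63 = 220 K; P₂ = P₁(V₁/V₂)^n = 14.0 kPa.
W = (P₁V₁−P₂V₂)/(n−1) = (354×19.1−14.0×139)/0.63 = 7670 J.
ΔU = nCvΔT = 1.06×33.3×(220−769) = -19300 J.
Q = ΔU + W = -11700 J.
Net over both steps: W = 7670 J, Q = 1520 J, ΔU = -6150 J.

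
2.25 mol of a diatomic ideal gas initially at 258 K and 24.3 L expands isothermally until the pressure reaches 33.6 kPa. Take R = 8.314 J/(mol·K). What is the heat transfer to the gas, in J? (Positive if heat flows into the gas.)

P₁ = nRT₁/V₁ = 2.25×8.314×258/24.3 = 199 kPa.
Isothermal: T stays 258 K; PV = const ⇒ V₂ = 144 L, P₂ = 33.6 kPa.
ΔU = 0 (ideal gas, T constant).
W = nRT ln(V₂/V₁) = 2.25×8.314×258×ln(5.91) = 8580 J.
Q = ΔU + W = 8580 J.

8580 J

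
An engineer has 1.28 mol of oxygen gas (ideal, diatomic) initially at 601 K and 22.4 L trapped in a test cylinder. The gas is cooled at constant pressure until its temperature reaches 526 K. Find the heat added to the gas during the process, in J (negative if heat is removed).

-2790 J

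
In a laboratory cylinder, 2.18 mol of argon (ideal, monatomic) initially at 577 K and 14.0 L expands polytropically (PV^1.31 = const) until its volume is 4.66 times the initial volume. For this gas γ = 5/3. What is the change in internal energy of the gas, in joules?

P₁ = nRT₁/V₁ = 2.18×8.314×577/14.0 = 747 kPa.
Polytropic n=1.31: T₂ = T₁(V₁/V₂)^(n−1) = 577×(0.215)^0.31 = 358 K; P₂ = P₁(V₁/V₂)^n = 99.5 kPa.
For an ideal gas ΔU = nCvΔT with Cv = (3/2)R = 12.5 J/(mol·K).
ΔU = 2.18×12.5×(358−577) = -5950 J.

-5950 J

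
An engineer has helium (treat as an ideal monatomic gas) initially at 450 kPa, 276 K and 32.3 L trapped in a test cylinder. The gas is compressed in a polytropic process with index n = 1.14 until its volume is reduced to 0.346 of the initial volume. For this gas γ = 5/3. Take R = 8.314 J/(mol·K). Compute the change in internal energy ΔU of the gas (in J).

n = P₁V₁/(RT₁) = 450×32.3/(8.314×276) = 6.33 mol.
Polytropic n=1.14: T₂ = T₁(V₁/V₂)^(n−1) = 276×(2.89)^0.14 = 320 K; P₂ = P₁(V₁/V₂)^n = 1510 kPa.
For an ideal gas ΔU = nCvΔT with Cv = (3/2)R = 12.5 J/(mol·K).
ΔU = 6.33×12.5×(320−276) = 3490 J.

3490 J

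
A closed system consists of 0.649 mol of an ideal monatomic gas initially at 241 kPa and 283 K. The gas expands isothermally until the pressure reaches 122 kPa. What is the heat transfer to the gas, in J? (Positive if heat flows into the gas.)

1040 J

V₁ = nRT₁/P₁ = 0.649×8.314×283/241 = 6.34 L.
Isothermal: T stays 283 K; PV = const ⇒ V₂ = 12.5 L, P₂ = 122 kPa.
ΔU = 0 (ideal gas, T constant).
W = nRT ln(V₂/V₁) = 0.649×8.314×283×ln(1.98) = 1040 J.
Q = ΔU + W = 1040 J.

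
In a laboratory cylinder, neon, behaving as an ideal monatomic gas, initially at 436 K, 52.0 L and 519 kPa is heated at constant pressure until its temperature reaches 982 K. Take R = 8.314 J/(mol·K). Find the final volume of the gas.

Isobaric: P stays 519 kPa; V/T = const ⇒ T₂ = 982 K, V₂ = 117 L.

117 L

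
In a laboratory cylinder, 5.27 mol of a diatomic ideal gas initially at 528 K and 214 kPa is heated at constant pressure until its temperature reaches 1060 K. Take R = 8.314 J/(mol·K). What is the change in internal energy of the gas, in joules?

58300 J

V₁ = nRT₁/P₁ = 5.27×8.314×528/214 = 108 L.
Isobaric: P stays 214 kPa; V/T = const ⇒ T₂ = 1060 K, V₂ = 217 L.
For an ideal gas ΔU = nCvΔT with Cv = (5/2)R = 20.8 J/(mol·K).
ΔU = 5.27×20.8×(1060−528) = 58300 J.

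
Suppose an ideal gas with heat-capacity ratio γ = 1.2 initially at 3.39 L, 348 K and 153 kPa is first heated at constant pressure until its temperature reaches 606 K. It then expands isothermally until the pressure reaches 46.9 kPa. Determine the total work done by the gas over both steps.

1450 J

n = P₁V₁/(RT₁) = 153×3.39/(8.314×348) = 0.179 mol.
Step 1 — Isobaric: P stays 153 kPa; V/T = const ⇒ T₂ = 606 K, V₂ = 5.90 L.
W = PΔV = 153×(5.90−3.39) kPa·L = 385 J.
ΔU = nCvΔT = 0.179×41.6×(606−348) = 1920 J.
Q = ΔU + W = nCpΔT = 2310 J.
State after step 1: P = 153 kPa, V = 5.90 L, T = 606 K.
Step 2 — Isothermal: T stays 606 K; PV = const ⇒ V₂ = 19.3 L, P₂ = 46.9 kPa.
ΔU = 0 (ideal gas, T constant).
W = nRT ln(V₂/V₁) = 0.179×8.314×606×ln(3.26) = 1070 J.
Q = ΔU + W = 1070 J.
Net over both steps: W = 1450 J, Q = 3380 J, ΔU = 1920 J.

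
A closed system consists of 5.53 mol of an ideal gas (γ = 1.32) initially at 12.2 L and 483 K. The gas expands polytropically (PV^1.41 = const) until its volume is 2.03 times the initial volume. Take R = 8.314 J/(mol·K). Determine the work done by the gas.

13600 J

P₁ = nRT₁/V₁ = 5.53×8.314×483/12.2 = 1820 kPa.
Polytropic n=1.41: T₂ = T₁(V₁/V₂)^(n−1) = 483×(0.493)^0.41 = 361 K; P₂ = P₁(V₁/V₂)^n = 671 kPa.
W = (P₁V₁−P₂V₂)/(n−1) = (1820×12.2−671×24.8)/0.41 = 13600 J.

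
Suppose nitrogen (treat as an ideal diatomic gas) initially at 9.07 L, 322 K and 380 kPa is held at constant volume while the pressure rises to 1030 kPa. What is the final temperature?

873 K

Isochoric: V stays 9.07 L; P/T = const ⇒ T₂ = 873 K, P₂ = 1030 kPa.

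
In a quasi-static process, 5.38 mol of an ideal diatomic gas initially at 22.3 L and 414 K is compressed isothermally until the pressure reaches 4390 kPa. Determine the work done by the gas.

-30800 J

P₁ = nRT₁/V₁ = 5.38×8.314×414/22.3 = 830 kPa.
Isothermal: T stays 414 K; PV = const ⇒ V₂ = 4.22 L, P₂ = 4390 kPa.
W = nRT ln(V₂/V₁) = 5.38×8.314×414×ln(0.189) = -30800 J.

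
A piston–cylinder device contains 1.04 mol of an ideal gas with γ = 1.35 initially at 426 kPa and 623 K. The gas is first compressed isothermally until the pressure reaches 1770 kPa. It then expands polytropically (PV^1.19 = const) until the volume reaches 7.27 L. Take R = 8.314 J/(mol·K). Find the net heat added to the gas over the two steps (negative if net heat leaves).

-5700 J

V₁ = nRT₁/P₁ = 1.04×8.314×623/426 = 12.6 L.
Step 1 — Isothermal: T stays 623 K; PV = const ⇒ V₂ = 3.04 L, P₂ = 1770 kPa.
ΔU = 0 (ideal gas, T constant).
W = nRT ln(V₂/V₁) = 1.04×8.314×623×ln(0.241) = -7670 J.
Q = ΔU + W = -7670 J.
State after step 1: P = 1770 kPa, V = 3.04 L, T = 623 K.
Step 2 — Polytropic n=1.19: T₂ = T₁(V₁/V₂)^(n−1) = 623×(0.419)^0.19 = 528 K; P₂ = P₁(V₁/V₂)^n = 628 kPa.
W = (P₁V₁−P₂V₂)/(n−1) = (1770×3.04−628×7.27)/0.19 = 4320 J.
ΔU = nCvΔT = 1.04×23.8×(528−623) = -2350 J.
Q = ΔU + W = 1980 J.
Net over both steps: W = -3350 J, Q = -5700 J, ΔU = -2350 J.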